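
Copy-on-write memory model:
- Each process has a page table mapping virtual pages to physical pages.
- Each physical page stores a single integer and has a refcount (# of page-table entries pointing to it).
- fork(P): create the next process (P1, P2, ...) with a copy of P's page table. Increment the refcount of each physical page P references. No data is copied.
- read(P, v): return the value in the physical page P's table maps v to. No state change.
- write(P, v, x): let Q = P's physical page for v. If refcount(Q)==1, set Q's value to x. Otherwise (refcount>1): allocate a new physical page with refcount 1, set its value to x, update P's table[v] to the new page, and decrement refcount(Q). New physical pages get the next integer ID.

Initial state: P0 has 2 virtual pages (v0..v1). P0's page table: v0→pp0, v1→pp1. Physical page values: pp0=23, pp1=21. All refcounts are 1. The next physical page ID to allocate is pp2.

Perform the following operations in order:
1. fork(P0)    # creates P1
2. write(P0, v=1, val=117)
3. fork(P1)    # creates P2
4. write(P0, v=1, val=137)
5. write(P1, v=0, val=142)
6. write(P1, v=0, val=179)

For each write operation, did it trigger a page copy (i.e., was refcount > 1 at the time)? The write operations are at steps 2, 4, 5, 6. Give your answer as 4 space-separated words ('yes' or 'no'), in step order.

Op 1: fork(P0) -> P1. 2 ppages; refcounts: pp0:2 pp1:2
Op 2: write(P0, v1, 117). refcount(pp1)=2>1 -> COPY to pp2. 3 ppages; refcounts: pp0:2 pp1:1 pp2:1
Op 3: fork(P1) -> P2. 3 ppages; refcounts: pp0:3 pp1:2 pp2:1
Op 4: write(P0, v1, 137). refcount(pp2)=1 -> write in place. 3 ppages; refcounts: pp0:3 pp1:2 pp2:1
Op 5: write(P1, v0, 142). refcount(pp0)=3>1 -> COPY to pp3. 4 ppages; refcounts: pp0:2 pp1:2 pp2:1 pp3:1
Op 6: write(P1, v0, 179). refcount(pp3)=1 -> write in place. 4 ppages; refcounts: pp0:2 pp1:2 pp2:1 pp3:1

yes no yes no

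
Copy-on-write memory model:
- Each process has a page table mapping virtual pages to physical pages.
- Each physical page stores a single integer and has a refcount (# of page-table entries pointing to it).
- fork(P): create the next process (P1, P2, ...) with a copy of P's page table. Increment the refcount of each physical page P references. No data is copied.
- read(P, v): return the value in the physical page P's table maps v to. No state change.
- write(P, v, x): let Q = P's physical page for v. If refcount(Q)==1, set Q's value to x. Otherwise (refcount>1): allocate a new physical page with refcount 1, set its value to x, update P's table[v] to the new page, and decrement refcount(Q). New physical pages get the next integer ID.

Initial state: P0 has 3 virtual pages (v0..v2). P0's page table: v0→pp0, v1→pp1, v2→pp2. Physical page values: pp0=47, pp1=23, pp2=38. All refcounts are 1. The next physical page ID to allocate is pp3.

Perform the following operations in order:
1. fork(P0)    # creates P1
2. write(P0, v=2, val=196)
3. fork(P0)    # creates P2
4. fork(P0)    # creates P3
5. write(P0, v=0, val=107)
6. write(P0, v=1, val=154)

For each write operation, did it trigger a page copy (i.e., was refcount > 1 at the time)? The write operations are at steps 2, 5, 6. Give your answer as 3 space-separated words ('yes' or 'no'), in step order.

Op 1: fork(P0) -> P1. 3 ppages; refcounts: pp0:2 pp1:2 pp2:2
Op 2: write(P0, v2, 196). refcount(pp2)=2>1 -> COPY to pp3. 4 ppages; refcounts: pp0:2 pp1:2 pp2:1 pp3:1
Op 3: fork(P0) -> P2. 4 ppages; refcounts: pp0:3 pp1:3 pp2:1 pp3:2
Op 4: fork(P0) -> P3. 4 ppages; refcounts: pp0:4 pp1:4 pp2:1 pp3:3
Op 5: write(P0, v0, 107). refcount(pp0)=4>1 -> COPY to pp4. 5 ppages; refcounts: pp0:3 pp1:4 pp2:1 pp3:3 pp4:1
Op 6: write(P0, v1, 154). refcount(pp1)=4>1 -> COPY to pp5. 6 ppages; refcounts: pp0:3 pp1:3 pp2:1 pp3:3 pp4:1 pp5:1

yes yes yes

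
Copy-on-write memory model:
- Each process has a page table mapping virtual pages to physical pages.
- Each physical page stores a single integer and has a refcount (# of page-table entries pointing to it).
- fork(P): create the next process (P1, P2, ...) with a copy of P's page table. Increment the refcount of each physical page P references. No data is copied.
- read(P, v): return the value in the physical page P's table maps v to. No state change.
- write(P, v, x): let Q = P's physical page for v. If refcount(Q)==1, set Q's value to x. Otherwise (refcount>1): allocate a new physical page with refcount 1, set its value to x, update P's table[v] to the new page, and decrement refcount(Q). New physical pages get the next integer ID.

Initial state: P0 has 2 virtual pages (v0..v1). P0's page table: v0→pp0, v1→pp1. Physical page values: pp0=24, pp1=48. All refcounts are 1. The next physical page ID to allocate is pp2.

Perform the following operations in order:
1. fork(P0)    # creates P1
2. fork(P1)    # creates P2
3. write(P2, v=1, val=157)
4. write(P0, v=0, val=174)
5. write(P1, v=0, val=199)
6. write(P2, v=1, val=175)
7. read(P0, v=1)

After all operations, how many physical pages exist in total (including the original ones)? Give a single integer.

Op 1: fork(P0) -> P1. 2 ppages; refcounts: pp0:2 pp1:2
Op 2: fork(P1) -> P2. 2 ppages; refcounts: pp0:3 pp1:3
Op 3: write(P2, v1, 157). refcount(pp1)=3>1 -> COPY to pp2. 3 ppages; refcounts: pp0:3 pp1:2 pp2:1
Op 4: write(P0, v0, 174). refcount(pp0)=3>1 -> COPY to pp3. 4 ppages; refcounts: pp0:2 pp1:2 pp2:1 pp3:1
Op 5: write(P1, v0, 199). refcount(pp0)=2>1 -> COPY to pp4. 5 ppages; refcounts: pp0:1 pp1:2 pp2:1 pp3:1 pp4:1
Op 6: write(P2, v1, 175). refcount(pp2)=1 -> write in place. 5 ppages; refcounts: pp0:1 pp1:2 pp2:1 pp3:1 pp4:1
Op 7: read(P0, v1) -> 48. No state change.

Answer: 5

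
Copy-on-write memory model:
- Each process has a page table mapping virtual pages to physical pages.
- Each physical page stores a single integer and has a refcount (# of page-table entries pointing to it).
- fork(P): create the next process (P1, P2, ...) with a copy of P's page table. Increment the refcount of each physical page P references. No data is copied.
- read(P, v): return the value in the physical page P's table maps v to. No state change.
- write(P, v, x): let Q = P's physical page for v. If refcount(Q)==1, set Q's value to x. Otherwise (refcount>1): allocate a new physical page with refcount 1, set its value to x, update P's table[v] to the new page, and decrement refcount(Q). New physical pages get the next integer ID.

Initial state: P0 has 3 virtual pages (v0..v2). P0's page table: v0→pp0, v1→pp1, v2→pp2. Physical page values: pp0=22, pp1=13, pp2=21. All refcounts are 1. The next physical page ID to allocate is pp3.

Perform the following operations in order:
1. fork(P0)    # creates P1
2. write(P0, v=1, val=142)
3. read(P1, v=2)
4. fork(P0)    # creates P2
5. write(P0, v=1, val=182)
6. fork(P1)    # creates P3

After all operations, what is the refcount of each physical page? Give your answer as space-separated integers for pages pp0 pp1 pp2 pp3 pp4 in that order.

Op 1: fork(P0) -> P1. 3 ppages; refcounts: pp0:2 pp1:2 pp2:2
Op 2: write(P0, v1, 142). refcount(pp1)=2>1 -> COPY to pp3. 4 ppages; refcounts: pp0:2 pp1:1 pp2:2 pp3:1
Op 3: read(P1, v2) -> 21. No state change.
Op 4: fork(P0) -> P2. 4 ppages; refcounts: pp0:3 pp1:1 pp2:3 pp3:2
Op 5: write(P0, v1, 182). refcount(pp3)=2>1 -> COPY to pp4. 5 ppages; refcounts: pp0:3 pp1:1 pp2:3 pp3:1 pp4:1
Op 6: fork(P1) -> P3. 5 ppages; refcounts: pp0:4 pp1:2 pp2:4 pp3:1 pp4:1

Answer: 4 2 4 1 1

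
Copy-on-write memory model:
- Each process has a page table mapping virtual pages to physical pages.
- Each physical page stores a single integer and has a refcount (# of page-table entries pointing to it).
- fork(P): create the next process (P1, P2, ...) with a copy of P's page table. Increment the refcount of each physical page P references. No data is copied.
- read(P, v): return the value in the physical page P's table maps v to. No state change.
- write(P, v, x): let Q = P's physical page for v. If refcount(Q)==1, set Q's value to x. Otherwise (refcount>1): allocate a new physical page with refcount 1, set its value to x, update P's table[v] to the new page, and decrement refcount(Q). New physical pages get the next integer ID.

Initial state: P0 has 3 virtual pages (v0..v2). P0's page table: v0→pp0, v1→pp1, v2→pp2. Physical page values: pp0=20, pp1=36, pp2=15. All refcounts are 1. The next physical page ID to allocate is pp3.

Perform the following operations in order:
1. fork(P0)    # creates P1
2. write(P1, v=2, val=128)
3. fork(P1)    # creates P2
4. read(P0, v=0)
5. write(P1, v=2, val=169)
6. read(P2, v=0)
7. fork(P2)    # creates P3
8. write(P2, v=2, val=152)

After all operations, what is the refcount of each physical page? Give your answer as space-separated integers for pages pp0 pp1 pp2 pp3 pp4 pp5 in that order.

Answer: 4 4 1 1 1 1

Derivation:
Op 1: fork(P0) -> P1. 3 ppages; refcounts: pp0:2 pp1:2 pp2:2
Op 2: write(P1, v2, 128). refcount(pp2)=2>1 -> COPY to pp3. 4 ppages; refcounts: pp0:2 pp1:2 pp2:1 pp3:1
Op 3: fork(P1) -> P2. 4 ppages; refcounts: pp0:3 pp1:3 pp2:1 pp3:2
Op 4: read(P0, v0) -> 20. No state change.
Op 5: write(P1, v2, 169). refcount(pp3)=2>1 -> COPY to pp4. 5 ppages; refcounts: pp0:3 pp1:3 pp2:1 pp3:1 pp4:1
Op 6: read(P2, v0) -> 20. No state change.
Op 7: fork(P2) -> P3. 5 ppages; refcounts: pp0:4 pp1:4 pp2:1 pp3:2 pp4:1
Op 8: write(P2, v2, 152). refcount(pp3)=2>1 -> COPY to pp5. 6 ppages; refcounts: pp0:4 pp1:4 pp2:1 pp3:1 pp4:1 pp5:1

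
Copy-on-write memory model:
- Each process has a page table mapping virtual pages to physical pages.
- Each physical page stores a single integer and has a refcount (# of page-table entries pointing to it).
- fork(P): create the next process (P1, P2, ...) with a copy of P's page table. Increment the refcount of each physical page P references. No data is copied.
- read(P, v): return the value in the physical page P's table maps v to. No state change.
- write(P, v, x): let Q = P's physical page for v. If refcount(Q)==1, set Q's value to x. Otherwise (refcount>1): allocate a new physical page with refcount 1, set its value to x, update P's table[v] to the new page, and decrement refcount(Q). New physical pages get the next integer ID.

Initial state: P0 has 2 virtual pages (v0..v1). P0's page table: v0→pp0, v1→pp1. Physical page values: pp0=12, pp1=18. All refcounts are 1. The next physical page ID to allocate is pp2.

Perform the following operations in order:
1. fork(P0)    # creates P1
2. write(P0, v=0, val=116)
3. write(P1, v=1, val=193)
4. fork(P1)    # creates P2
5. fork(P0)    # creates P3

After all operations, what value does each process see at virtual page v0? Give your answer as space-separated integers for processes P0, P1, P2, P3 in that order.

Op 1: fork(P0) -> P1. 2 ppages; refcounts: pp0:2 pp1:2
Op 2: write(P0, v0, 116). refcount(pp0)=2>1 -> COPY to pp2. 3 ppages; refcounts: pp0:1 pp1:2 pp2:1
Op 3: write(P1, v1, 193). refcount(pp1)=2>1 -> COPY to pp3. 4 ppages; refcounts: pp0:1 pp1:1 pp2:1 pp3:1
Op 4: fork(P1) -> P2. 4 ppages; refcounts: pp0:2 pp1:1 pp2:1 pp3:2
Op 5: fork(P0) -> P3. 4 ppages; refcounts: pp0:2 pp1:2 pp2:2 pp3:2
P0: v0 -> pp2 = 116
P1: v0 -> pp0 = 12
P2: v0 -> pp0 = 12
P3: v0 -> pp2 = 116

Answer: 116 12 12 116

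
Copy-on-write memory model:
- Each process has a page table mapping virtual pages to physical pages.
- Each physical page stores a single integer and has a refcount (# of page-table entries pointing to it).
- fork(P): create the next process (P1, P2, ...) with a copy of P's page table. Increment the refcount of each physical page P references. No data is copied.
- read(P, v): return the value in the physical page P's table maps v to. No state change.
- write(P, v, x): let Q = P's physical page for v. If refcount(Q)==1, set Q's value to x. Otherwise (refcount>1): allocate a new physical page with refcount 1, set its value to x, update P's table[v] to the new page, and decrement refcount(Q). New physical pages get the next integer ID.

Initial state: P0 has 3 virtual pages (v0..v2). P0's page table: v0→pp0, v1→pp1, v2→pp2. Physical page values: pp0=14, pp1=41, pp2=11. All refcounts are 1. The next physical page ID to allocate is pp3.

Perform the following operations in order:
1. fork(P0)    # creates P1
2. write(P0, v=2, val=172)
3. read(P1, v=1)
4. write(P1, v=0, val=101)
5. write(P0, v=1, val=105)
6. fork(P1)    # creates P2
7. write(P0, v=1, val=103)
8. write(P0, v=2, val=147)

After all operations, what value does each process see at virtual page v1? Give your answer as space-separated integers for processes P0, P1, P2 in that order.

Op 1: fork(P0) -> P1. 3 ppages; refcounts: pp0:2 pp1:2 pp2:2
Op 2: write(P0, v2, 172). refcount(pp2)=2>1 -> COPY to pp3. 4 ppages; refcounts: pp0:2 pp1:2 pp2:1 pp3:1
Op 3: read(P1, v1) -> 41. No state change.
Op 4: write(P1, v0, 101). refcount(pp0)=2>1 -> COPY to pp4. 5 ppages; refcounts: pp0:1 pp1:2 pp2:1 pp3:1 pp4:1
Op 5: write(P0, v1, 105). refcount(pp1)=2>1 -> COPY to pp5. 6 ppages; refcounts: pp0:1 pp1:1 pp2:1 pp3:1 pp4:1 pp5:1
Op 6: fork(P1) -> P2. 6 ppages; refcounts: pp0:1 pp1:2 pp2:2 pp3:1 pp4:2 pp5:1
Op 7: write(P0, v1, 103). refcount(pp5)=1 -> write in place. 6 ppages; refcounts: pp0:1 pp1:2 pp2:2 pp3:1 pp4:2 pp5:1
Op 8: write(P0, v2, 147). refcount(pp3)=1 -> write in place. 6 ppages; refcounts: pp0:1 pp1:2 pp2:2 pp3:1 pp4:2 pp5:1
P0: v1 -> pp5 = 103
P1: v1 -> pp1 = 41
P2: v1 -> pp1 = 41

Answer: 103 41 41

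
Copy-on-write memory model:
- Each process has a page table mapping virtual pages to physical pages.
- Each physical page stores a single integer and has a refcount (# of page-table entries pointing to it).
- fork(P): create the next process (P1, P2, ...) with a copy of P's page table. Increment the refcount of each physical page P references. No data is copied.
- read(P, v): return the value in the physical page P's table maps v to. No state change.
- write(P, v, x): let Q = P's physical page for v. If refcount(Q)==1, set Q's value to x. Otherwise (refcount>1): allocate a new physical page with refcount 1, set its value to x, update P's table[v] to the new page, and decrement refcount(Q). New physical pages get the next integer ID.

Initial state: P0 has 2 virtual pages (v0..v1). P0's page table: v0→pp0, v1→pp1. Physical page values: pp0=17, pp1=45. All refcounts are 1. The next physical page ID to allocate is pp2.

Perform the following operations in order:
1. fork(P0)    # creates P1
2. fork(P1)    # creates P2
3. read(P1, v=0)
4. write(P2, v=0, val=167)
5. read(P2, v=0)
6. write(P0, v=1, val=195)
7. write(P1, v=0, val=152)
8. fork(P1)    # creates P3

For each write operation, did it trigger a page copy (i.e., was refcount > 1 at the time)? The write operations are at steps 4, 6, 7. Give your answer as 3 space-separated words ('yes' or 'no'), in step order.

Op 1: fork(P0) -> P1. 2 ppages; refcounts: pp0:2 pp1:2
Op 2: fork(P1) -> P2. 2 ppages; refcounts: pp0:3 pp1:3
Op 3: read(P1, v0) -> 17. No state change.
Op 4: write(P2, v0, 167). refcount(pp0)=3>1 -> COPY to pp2. 3 ppages; refcounts: pp0:2 pp1:3 pp2:1
Op 5: read(P2, v0) -> 167. No state change.
Op 6: write(P0, v1, 195). refcount(pp1)=3>1 -> COPY to pp3. 4 ppages; refcounts: pp0:2 pp1:2 pp2:1 pp3:1
Op 7: write(P1, v0, 152). refcount(pp0)=2>1 -> COPY to pp4. 5 ppages; refcounts: pp0:1 pp1:2 pp2:1 pp3:1 pp4:1
Op 8: fork(P1) -> P3. 5 ppages; refcounts: pp0:1 pp1:3 pp2:1 pp3:1 pp4:2

yes yes yes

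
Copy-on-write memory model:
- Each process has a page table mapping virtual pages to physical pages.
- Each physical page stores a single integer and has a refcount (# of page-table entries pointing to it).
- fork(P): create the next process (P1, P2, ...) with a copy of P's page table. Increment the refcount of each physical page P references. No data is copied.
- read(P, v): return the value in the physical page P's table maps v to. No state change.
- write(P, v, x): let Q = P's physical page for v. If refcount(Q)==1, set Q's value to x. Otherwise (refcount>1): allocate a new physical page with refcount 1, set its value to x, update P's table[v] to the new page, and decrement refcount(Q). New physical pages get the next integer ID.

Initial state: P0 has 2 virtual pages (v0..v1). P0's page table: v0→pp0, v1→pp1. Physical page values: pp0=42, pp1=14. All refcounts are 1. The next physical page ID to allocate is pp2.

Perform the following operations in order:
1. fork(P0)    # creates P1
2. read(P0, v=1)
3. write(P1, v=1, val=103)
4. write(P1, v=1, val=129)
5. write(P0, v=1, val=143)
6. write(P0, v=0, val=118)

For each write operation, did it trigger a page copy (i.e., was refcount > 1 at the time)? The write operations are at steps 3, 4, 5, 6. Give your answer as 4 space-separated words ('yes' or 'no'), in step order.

Op 1: fork(P0) -> P1. 2 ppages; refcounts: pp0:2 pp1:2
Op 2: read(P0, v1) -> 14. No state change.
Op 3: write(P1, v1, 103). refcount(pp1)=2>1 -> COPY to pp2. 3 ppages; refcounts: pp0:2 pp1:1 pp2:1
Op 4: write(P1, v1, 129). refcount(pp2)=1 -> write in place. 3 ppages; refcounts: pp0:2 pp1:1 pp2:1
Op 5: write(P0, v1, 143). refcount(pp1)=1 -> write in place. 3 ppages; refcounts: pp0:2 pp1:1 pp2:1
Op 6: write(P0, v0, 118). refcount(pp0)=2>1 -> COPY to pp3. 4 ppages; refcounts: pp0:1 pp1:1 pp2:1 pp3:1

yes no no yes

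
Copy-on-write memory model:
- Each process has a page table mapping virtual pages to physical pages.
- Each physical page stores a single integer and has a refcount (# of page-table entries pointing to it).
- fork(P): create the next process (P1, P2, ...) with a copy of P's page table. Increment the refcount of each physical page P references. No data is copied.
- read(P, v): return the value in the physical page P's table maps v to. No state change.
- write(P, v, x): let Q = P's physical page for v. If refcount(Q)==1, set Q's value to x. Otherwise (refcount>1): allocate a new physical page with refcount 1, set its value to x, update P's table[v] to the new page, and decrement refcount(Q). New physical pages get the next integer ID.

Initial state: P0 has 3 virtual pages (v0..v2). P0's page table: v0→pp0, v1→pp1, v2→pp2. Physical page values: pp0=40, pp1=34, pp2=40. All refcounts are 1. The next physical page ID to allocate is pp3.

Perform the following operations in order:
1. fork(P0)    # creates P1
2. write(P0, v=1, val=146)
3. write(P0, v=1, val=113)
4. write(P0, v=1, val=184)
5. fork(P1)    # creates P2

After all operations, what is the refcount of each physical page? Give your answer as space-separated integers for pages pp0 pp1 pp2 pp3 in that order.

Answer: 3 2 3 1

Derivation:
Op 1: fork(P0) -> P1. 3 ppages; refcounts: pp0:2 pp1:2 pp2:2
Op 2: write(P0, v1, 146). refcount(pp1)=2>1 -> COPY to pp3. 4 ppages; refcounts: pp0:2 pp1:1 pp2:2 pp3:1
Op 3: write(P0, v1, 113). refcount(pp3)=1 -> write in place. 4 ppages; refcounts: pp0:2 pp1:1 pp2:2 pp3:1
Op 4: write(P0, v1, 184). refcount(pp3)=1 -> write in place. 4 ppages; refcounts: pp0:2 pp1:1 pp2:2 pp3:1
Op 5: fork(P1) -> P2. 4 ppages; refcounts: pp0:3 pp1:2 pp2:3 pp3:1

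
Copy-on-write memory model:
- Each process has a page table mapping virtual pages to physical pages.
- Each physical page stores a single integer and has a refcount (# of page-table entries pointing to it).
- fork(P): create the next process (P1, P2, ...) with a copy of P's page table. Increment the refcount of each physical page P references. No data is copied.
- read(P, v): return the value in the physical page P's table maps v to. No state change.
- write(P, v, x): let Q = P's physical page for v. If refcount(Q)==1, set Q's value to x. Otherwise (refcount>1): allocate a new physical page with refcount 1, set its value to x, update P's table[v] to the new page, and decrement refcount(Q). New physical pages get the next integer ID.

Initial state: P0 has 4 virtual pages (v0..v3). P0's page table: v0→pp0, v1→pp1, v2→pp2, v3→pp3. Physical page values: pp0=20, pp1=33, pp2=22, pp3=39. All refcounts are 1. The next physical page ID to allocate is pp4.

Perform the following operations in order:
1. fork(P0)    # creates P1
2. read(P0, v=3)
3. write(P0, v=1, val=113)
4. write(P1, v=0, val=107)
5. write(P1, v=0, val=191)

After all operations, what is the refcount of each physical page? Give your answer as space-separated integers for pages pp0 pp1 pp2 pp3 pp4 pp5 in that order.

Answer: 1 1 2 2 1 1

Derivation:
Op 1: fork(P0) -> P1. 4 ppages; refcounts: pp0:2 pp1:2 pp2:2 pp3:2
Op 2: read(P0, v3) -> 39. No state change.
Op 3: write(P0, v1, 113). refcount(pp1)=2>1 -> COPY to pp4. 5 ppages; refcounts: pp0:2 pp1:1 pp2:2 pp3:2 pp4:1
Op 4: write(P1, v0, 107). refcount(pp0)=2>1 -> COPY to pp5. 6 ppages; refcounts: pp0:1 pp1:1 pp2:2 pp3:2 pp4:1 pp5:1
Op 5: write(P1, v0, 191). refcount(pp5)=1 -> write in place. 6 ppages; refcounts: pp0:1 pp1:1 pp2:2 pp3:2 pp4:1 pp5:1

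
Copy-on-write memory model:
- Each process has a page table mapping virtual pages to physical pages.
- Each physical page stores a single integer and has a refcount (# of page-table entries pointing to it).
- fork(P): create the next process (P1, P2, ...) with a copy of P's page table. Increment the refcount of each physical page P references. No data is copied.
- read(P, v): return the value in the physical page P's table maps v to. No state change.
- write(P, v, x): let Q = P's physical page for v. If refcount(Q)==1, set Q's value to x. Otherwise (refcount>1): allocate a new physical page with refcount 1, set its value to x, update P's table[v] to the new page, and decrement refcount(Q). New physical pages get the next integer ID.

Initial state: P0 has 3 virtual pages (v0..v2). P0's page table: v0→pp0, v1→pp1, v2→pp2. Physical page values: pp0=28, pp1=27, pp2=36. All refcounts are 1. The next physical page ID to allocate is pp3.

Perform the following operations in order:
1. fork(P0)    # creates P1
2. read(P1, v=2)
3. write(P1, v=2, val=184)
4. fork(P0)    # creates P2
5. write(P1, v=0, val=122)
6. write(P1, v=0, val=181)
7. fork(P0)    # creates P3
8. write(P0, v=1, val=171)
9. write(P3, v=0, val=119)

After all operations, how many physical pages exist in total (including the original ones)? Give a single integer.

Answer: 7

Derivation:
Op 1: fork(P0) -> P1. 3 ppages; refcounts: pp0:2 pp1:2 pp2:2
Op 2: read(P1, v2) -> 36. No state change.
Op 3: write(P1, v2, 184). refcount(pp2)=2>1 -> COPY to pp3. 4 ppages; refcounts: pp0:2 pp1:2 pp2:1 pp3:1
Op 4: fork(P0) -> P2. 4 ppages; refcounts: pp0:3 pp1:3 pp2:2 pp3:1
Op 5: write(P1, v0, 122). refcount(pp0)=3>1 -> COPY to pp4. 5 ppages; refcounts: pp0:2 pp1:3 pp2:2 pp3:1 pp4:1
Op 6: write(P1, v0, 181). refcount(pp4)=1 -> write in place. 5 ppages; refcounts: pp0:2 pp1:3 pp2:2 pp3:1 pp4:1
Op 7: fork(P0) -> P3. 5 ppages; refcounts: pp0:3 pp1:4 pp2:3 pp3:1 pp4:1
Op 8: write(P0, v1, 171). refcount(pp1)=4>1 -> COPY to pp5. 6 ppages; refcounts: pp0:3 pp1:3 pp2:3 pp3:1 pp4:1 pp5:1
Op 9: write(P3, v0, 119). refcount(pp0)=3>1 -> COPY to pp6. 7 ppages; refcounts: pp0:2 pp1:3 pp2:3 pp3:1 pp4:1 pp5:1 pp6:1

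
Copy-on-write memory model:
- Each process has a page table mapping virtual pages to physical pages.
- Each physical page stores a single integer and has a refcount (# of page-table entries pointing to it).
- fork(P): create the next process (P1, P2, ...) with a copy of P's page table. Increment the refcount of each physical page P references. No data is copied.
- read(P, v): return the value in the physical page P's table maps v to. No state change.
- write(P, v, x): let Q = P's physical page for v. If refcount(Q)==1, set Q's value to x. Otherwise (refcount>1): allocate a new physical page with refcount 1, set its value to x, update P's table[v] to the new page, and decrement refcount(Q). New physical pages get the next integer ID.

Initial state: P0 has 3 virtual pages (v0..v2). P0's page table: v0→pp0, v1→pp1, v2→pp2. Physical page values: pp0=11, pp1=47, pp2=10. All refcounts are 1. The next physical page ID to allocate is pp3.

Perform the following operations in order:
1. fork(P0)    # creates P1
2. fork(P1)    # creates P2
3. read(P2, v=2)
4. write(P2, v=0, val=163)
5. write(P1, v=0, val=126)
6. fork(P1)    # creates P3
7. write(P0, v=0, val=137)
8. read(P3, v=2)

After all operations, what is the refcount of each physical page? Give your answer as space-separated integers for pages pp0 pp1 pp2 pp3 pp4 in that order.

Op 1: fork(P0) -> P1. 3 ppages; refcounts: pp0:2 pp1:2 pp2:2
Op 2: fork(P1) -> P2. 3 ppages; refcounts: pp0:3 pp1:3 pp2:3
Op 3: read(P2, v2) -> 10. No state change.
Op 4: write(P2, v0, 163). refcount(pp0)=3>1 -> COPY to pp3. 4 ppages; refcounts: pp0:2 pp1:3 pp2:3 pp3:1
Op 5: write(P1, v0, 126). refcount(pp0)=2>1 -> COPY to pp4. 5 ppages; refcounts: pp0:1 pp1:3 pp2:3 pp3:1 pp4:1
Op 6: fork(P1) -> P3. 5 ppages; refcounts: pp0:1 pp1:4 pp2:4 pp3:1 pp4:2
Op 7: write(P0, v0, 137). refcount(pp0)=1 -> write in place. 5 ppages; refcounts: pp0:1 pp1:4 pp2:4 pp3:1 pp4:2
Op 8: read(P3, v2) -> 10. No state change.

Answer: 1 4 4 1 2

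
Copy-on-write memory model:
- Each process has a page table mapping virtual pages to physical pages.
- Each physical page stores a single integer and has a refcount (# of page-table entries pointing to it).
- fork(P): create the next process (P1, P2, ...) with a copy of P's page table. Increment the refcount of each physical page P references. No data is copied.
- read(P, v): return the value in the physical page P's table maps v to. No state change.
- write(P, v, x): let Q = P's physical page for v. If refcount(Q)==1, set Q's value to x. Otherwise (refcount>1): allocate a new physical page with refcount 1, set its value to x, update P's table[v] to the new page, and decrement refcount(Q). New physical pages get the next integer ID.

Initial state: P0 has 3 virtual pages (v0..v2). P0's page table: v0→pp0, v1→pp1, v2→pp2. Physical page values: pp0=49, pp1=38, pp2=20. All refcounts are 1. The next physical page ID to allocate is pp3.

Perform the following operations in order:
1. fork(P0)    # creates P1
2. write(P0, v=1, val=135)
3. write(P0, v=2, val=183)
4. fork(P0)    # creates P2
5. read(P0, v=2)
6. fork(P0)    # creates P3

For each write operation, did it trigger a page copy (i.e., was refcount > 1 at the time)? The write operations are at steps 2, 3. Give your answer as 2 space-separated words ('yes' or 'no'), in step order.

Op 1: fork(P0) -> P1. 3 ppages; refcounts: pp0:2 pp1:2 pp2:2
Op 2: write(P0, v1, 135). refcount(pp1)=2>1 -> COPY to pp3. 4 ppages; refcounts: pp0:2 pp1:1 pp2:2 pp3:1
Op 3: write(P0, v2, 183). refcount(pp2)=2>1 -> COPY to pp4. 5 ppages; refcounts: pp0:2 pp1:1 pp2:1 pp3:1 pp4:1
Op 4: fork(P0) -> P2. 5 ppages; refcounts: pp0:3 pp1:1 pp2:1 pp3:2 pp4:2
Op 5: read(P0, v2) -> 183. No state change.
Op 6: fork(P0) -> P3. 5 ppages; refcounts: pp0:4 pp1:1 pp2:1 pp3:3 pp4:3

yes yes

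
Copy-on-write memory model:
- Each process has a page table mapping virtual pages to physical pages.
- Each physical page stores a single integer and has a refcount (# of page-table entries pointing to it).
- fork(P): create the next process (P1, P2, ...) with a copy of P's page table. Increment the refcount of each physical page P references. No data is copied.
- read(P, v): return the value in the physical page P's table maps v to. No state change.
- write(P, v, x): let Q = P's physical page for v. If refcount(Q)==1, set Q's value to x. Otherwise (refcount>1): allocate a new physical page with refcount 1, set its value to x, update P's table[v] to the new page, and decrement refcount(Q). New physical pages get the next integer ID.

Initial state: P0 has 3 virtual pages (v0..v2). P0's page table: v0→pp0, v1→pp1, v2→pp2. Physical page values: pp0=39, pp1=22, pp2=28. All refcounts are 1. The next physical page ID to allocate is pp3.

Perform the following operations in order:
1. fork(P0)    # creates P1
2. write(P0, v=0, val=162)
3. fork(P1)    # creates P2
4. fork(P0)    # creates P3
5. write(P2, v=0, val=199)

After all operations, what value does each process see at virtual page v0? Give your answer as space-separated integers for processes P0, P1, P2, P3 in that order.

Op 1: fork(P0) -> P1. 3 ppages; refcounts: pp0:2 pp1:2 pp2:2
Op 2: write(P0, v0, 162). refcount(pp0)=2>1 -> COPY to pp3. 4 ppages; refcounts: pp0:1 pp1:2 pp2:2 pp3:1
Op 3: fork(P1) -> P2. 4 ppages; refcounts: pp0:2 pp1:3 pp2:3 pp3:1
Op 4: fork(P0) -> P3. 4 ppages; refcounts: pp0:2 pp1:4 pp2:4 pp3:2
Op 5: write(P2, v0, 199). refcount(pp0)=2>1 -> COPY to pp4. 5 ppages; refcounts: pp0:1 pp1:4 pp2:4 pp3:2 pp4:1
P0: v0 -> pp3 = 162
P1: v0 -> pp0 = 39
P2: v0 -> pp4 = 199
P3: v0 -> pp3 = 162

Answer: 162 39 199 162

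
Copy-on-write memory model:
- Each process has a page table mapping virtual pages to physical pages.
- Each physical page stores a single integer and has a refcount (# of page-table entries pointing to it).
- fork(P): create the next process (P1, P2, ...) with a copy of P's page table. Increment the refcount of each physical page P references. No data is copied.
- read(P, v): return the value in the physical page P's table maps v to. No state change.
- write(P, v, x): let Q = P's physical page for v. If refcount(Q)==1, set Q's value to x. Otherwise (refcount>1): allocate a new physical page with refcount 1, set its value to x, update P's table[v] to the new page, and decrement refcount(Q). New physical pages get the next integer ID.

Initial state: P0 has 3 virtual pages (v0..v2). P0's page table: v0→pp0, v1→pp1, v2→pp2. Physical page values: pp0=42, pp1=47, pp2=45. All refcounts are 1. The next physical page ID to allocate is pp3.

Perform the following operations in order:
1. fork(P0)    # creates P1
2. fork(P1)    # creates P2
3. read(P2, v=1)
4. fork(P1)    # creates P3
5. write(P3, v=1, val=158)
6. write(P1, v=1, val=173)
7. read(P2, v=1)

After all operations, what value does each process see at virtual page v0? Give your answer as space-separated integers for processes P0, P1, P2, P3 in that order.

Op 1: fork(P0) -> P1. 3 ppages; refcounts: pp0:2 pp1:2 pp2:2
Op 2: fork(P1) -> P2. 3 ppages; refcounts: pp0:3 pp1:3 pp2:3
Op 3: read(P2, v1) -> 47. No state change.
Op 4: fork(P1) -> P3. 3 ppages; refcounts: pp0:4 pp1:4 pp2:4
Op 5: write(P3, v1, 158). refcount(pp1)=4>1 -> COPY to pp3. 4 ppages; refcounts: pp0:4 pp1:3 pp2:4 pp3:1
Op 6: write(P1, v1, 173). refcount(pp1)=3>1 -> COPY to pp4. 5 ppages; refcounts: pp0:4 pp1:2 pp2:4 pp3:1 pp4:1
Op 7: read(P2, v1) -> 47. No state change.
P0: v0 -> pp0 = 42
P1: v0 -> pp0 = 42
P2: v0 -> pp0 = 42
P3: v0 -> pp0 = 42

Answer: 42 42 42 42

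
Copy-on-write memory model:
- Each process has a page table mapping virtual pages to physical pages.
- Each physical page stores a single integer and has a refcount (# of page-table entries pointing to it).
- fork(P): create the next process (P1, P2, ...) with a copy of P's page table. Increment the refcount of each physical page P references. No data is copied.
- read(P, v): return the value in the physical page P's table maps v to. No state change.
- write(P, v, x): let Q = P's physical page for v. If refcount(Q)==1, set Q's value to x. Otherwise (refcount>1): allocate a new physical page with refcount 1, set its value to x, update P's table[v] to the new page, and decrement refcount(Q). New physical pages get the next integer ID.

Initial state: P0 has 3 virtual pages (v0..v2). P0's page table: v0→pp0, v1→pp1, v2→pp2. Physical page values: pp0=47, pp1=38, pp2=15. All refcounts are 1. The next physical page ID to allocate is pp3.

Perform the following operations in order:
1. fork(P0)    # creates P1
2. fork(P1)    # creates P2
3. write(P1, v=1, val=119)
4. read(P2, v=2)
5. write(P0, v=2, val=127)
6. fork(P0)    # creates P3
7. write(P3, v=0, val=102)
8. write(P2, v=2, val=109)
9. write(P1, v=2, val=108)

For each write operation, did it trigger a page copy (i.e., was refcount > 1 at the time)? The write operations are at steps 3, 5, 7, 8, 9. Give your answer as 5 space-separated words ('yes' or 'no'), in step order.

Op 1: fork(P0) -> P1. 3 ppages; refcounts: pp0:2 pp1:2 pp2:2
Op 2: fork(P1) -> P2. 3 ppages; refcounts: pp0:3 pp1:3 pp2:3
Op 3: write(P1, v1, 119). refcount(pp1)=3>1 -> COPY to pp3. 4 ppages; refcounts: pp0:3 pp1:2 pp2:3 pp3:1
Op 4: read(P2, v2) -> 15. No state change.
Op 5: write(P0, v2, 127). refcount(pp2)=3>1 -> COPY to pp4. 5 ppages; refcounts: pp0:3 pp1:2 pp2:2 pp3:1 pp4:1
Op 6: fork(P0) -> P3. 5 ppages; refcounts: pp0:4 pp1:3 pp2:2 pp3:1 pp4:2
Op 7: write(P3, v0, 102). refcount(pp0)=4>1 -> COPY to pp5. 6 ppages; refcounts: pp0:3 pp1:3 pp2:2 pp3:1 pp4:2 pp5:1
Op 8: write(P2, v2, 109). refcount(pp2)=2>1 -> COPY to pp6. 7 ppages; refcounts: pp0:3 pp1:3 pp2:1 pp3:1 pp4:2 pp5:1 pp6:1
Op 9: write(P1, v2, 108). refcount(pp2)=1 -> write in place. 7 ppages; refcounts: pp0:3 pp1:3 pp2:1 pp3:1 pp4:2 pp5:1 pp6:1

yes yes yes yes no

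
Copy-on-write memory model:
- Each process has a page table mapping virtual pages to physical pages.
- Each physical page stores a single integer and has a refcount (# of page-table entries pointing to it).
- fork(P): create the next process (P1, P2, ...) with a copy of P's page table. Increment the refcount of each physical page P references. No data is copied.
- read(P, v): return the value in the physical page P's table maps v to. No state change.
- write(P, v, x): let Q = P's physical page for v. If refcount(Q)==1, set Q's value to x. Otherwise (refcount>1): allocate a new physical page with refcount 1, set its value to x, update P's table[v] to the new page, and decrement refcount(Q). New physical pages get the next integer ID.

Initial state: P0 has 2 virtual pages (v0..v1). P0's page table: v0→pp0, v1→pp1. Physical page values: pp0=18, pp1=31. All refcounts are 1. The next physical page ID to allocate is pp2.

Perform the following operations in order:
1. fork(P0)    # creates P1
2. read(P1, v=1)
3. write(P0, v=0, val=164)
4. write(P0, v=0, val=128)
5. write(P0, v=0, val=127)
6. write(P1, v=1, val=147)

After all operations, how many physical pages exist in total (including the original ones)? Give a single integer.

Op 1: fork(P0) -> P1. 2 ppages; refcounts: pp0:2 pp1:2
Op 2: read(P1, v1) -> 31. No state change.
Op 3: write(P0, v0, 164). refcount(pp0)=2>1 -> COPY to pp2. 3 ppages; refcounts: pp0:1 pp1:2 pp2:1
Op 4: write(P0, v0, 128). refcount(pp2)=1 -> write in place. 3 ppages; refcounts: pp0:1 pp1:2 pp2:1
Op 5: write(P0, v0, 127). refcount(pp2)=1 -> write in place. 3 ppages; refcounts: pp0:1 pp1:2 pp2:1
Op 6: write(P1, v1, 147). refcount(pp1)=2>1 -> COPY to pp3. 4 ppages; refcounts: pp0:1 pp1:1 pp2:1 pp3:1

Answer: 4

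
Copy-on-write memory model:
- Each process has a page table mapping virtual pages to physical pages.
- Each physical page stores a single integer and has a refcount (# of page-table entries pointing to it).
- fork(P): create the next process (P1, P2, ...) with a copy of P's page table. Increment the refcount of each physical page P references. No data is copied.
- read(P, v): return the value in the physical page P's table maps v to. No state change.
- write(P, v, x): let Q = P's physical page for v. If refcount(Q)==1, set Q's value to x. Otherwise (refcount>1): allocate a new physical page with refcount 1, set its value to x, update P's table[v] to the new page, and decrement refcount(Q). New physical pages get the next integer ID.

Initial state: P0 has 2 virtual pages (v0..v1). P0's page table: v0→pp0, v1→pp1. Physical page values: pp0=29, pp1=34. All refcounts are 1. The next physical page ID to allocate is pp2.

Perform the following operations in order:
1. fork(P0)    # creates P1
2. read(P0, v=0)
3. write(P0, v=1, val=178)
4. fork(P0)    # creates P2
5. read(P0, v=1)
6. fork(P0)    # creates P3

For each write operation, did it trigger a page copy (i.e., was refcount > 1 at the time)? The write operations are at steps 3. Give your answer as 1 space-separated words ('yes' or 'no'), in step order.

Op 1: fork(P0) -> P1. 2 ppages; refcounts: pp0:2 pp1:2
Op 2: read(P0, v0) -> 29. No state change.
Op 3: write(P0, v1, 178). refcount(pp1)=2>1 -> COPY to pp2. 3 ppages; refcounts: pp0:2 pp1:1 pp2:1
Op 4: fork(P0) -> P2. 3 ppages; refcounts: pp0:3 pp1:1 pp2:2
Op 5: read(P0, v1) -> 178. No state change.
Op 6: fork(P0) -> P3. 3 ppages; refcounts: pp0:4 pp1:1 pp2:3

yes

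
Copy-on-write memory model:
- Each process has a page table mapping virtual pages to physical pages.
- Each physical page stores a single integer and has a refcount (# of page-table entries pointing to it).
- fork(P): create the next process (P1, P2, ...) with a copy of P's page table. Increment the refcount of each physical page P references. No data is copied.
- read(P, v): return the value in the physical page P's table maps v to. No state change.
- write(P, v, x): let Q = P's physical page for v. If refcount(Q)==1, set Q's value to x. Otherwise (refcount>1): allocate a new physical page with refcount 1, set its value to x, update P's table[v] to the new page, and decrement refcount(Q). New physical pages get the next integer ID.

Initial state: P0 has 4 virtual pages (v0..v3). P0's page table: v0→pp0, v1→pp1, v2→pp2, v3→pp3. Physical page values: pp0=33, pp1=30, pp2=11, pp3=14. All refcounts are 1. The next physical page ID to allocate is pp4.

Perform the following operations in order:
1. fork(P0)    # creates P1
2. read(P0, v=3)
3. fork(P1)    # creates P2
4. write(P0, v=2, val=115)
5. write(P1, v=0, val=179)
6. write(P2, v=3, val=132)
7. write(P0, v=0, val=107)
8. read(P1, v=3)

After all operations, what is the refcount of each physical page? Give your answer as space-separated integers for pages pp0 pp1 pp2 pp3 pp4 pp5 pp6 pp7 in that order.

Op 1: fork(P0) -> P1. 4 ppages; refcounts: pp0:2 pp1:2 pp2:2 pp3:2
Op 2: read(P0, v3) -> 14. No state change.
Op 3: fork(P1) -> P2. 4 ppages; refcounts: pp0:3 pp1:3 pp2:3 pp3:3
Op 4: write(P0, v2, 115). refcount(pp2)=3>1 -> COPY to pp4. 5 ppages; refcounts: pp0:3 pp1:3 pp2:2 pp3:3 pp4:1
Op 5: write(P1, v0, 179). refcount(pp0)=3>1 -> COPY to pp5. 6 ppages; refcounts: pp0:2 pp1:3 pp2:2 pp3:3 pp4:1 pp5:1
Op 6: write(P2, v3, 132). refcount(pp3)=3>1 -> COPY to pp6. 7 ppages; refcounts: pp0:2 pp1:3 pp2:2 pp3:2 pp4:1 pp5:1 pp6:1
Op 7: write(P0, v0, 107). refcount(pp0)=2>1 -> COPY to pp7. 8 ppages; refcounts: pp0:1 pp1:3 pp2:2 pp3:2 pp4:1 pp5:1 pp6:1 pp7:1
Op 8: read(P1, v3) -> 14. No state change.

Answer: 1 3 2 2 1 1 1 1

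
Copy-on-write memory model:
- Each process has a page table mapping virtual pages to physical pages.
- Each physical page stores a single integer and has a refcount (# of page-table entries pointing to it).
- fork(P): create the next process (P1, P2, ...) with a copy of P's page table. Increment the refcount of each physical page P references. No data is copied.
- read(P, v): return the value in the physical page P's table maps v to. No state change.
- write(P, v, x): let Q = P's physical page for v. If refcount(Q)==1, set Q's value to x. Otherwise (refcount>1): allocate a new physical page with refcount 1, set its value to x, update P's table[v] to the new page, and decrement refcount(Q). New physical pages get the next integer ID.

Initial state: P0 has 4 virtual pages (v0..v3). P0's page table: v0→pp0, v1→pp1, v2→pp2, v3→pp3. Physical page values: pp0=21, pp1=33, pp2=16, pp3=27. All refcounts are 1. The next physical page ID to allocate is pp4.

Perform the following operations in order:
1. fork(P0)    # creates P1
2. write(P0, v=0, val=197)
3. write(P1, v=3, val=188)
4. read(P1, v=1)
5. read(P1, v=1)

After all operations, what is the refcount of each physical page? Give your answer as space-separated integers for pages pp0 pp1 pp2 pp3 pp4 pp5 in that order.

Op 1: fork(P0) -> P1. 4 ppages; refcounts: pp0:2 pp1:2 pp2:2 pp3:2
Op 2: write(P0, v0, 197). refcount(pp0)=2>1 -> COPY to pp4. 5 ppages; refcounts: pp0:1 pp1:2 pp2:2 pp3:2 pp4:1
Op 3: write(P1, v3, 188). refcount(pp3)=2>1 -> COPY to pp5. 6 ppages; refcounts: pp0:1 pp1:2 pp2:2 pp3:1 pp4:1 pp5:1
Op 4: read(P1, v1) -> 33. No state change.
Op 5: read(P1, v1) -> 33. No state change.

Answer: 1 2 2 1 1 1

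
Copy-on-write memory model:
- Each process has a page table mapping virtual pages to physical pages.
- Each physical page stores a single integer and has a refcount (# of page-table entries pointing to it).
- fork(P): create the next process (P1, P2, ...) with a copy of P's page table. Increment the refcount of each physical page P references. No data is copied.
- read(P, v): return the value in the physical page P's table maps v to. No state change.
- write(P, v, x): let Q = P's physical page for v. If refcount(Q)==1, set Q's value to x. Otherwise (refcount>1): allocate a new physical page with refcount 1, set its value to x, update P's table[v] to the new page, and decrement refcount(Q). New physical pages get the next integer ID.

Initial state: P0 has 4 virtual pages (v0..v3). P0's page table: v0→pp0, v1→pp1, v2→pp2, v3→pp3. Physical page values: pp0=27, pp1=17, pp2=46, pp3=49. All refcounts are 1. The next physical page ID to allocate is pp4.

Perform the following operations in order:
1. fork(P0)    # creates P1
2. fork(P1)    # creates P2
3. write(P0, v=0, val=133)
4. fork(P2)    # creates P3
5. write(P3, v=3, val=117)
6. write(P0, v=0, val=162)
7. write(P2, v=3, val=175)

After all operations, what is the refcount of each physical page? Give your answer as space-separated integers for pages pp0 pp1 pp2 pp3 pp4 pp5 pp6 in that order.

Op 1: fork(P0) -> P1. 4 ppages; refcounts: pp0:2 pp1:2 pp2:2 pp3:2
Op 2: fork(P1) -> P2. 4 ppages; refcounts: pp0:3 pp1:3 pp2:3 pp3:3
Op 3: write(P0, v0, 133). refcount(pp0)=3>1 -> COPY to pp4. 5 ppages; refcounts: pp0:2 pp1:3 pp2:3 pp3:3 pp4:1
Op 4: fork(P2) -> P3. 5 ppages; refcounts: pp0:3 pp1:4 pp2:4 pp3:4 pp4:1
Op 5: write(P3, v3, 117). refcount(pp3)=4>1 -> COPY to pp5. 6 ppages; refcounts: pp0:3 pp1:4 pp2:4 pp3:3 pp4:1 pp5:1
Op 6: write(P0, v0, 162). refcount(pp4)=1 -> write in place. 6 ppages; refcounts: pp0:3 pp1:4 pp2:4 pp3:3 pp4:1 pp5:1
Op 7: write(P2, v3, 175). refcount(pp3)=3>1 -> COPY to pp6. 7 ppages; refcounts: pp0:3 pp1:4 pp2:4 pp3:2 pp4:1 pp5:1 pp6:1

Answer: 3 4 4 2 1 1 1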